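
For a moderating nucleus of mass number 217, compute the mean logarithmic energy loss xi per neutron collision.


xi = 1 + (A-1)^2/(2A) * ln((A-1)/(A+1))
xi = 1 + (217-1)^2/(2*217) * ln((217-1)/(217 +1))
xi = 0.0091883

0.0091883


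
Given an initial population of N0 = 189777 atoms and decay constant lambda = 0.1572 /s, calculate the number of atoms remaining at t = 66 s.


N = N0 * exp(-lambda * t)
N = 189777 * exp(-0.1572 * 66)
N = 5.9204

5.9204


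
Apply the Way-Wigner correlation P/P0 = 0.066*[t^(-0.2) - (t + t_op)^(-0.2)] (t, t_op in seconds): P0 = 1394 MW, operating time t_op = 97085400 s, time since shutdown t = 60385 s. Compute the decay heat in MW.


P/P0 = 0.066 * [t^(-0.2) - (t + t_op)^(-0.2)]
P/P0 = 0.066 * [60385^(-0.2) - (60385 + 97085400)^(-0.2)]
P/P0 = 0.066 * [0.1106150 - 0.02526476] = 0.005633116
P = 1394 * 0.005633116 = 7.8526 MW

7.8526


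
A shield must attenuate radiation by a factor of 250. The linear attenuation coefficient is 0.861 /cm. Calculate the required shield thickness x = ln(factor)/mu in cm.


x = ln(factor) / mu
x = ln(250) / 0.861
x = 6.4128 cm

6.4128


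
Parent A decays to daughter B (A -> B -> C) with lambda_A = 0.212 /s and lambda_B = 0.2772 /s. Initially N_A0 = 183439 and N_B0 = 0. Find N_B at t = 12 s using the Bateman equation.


N_B(t) = lambda_A * N_A0 / (lambda_B - lambda_A) * [exp(-lambda_A*t) - exp(-lambda_B*t)]
exp(-0.212*12) = 0.07855156; exp(-0.2772*12) = 0.03592219
N_B = 0.212 * 183439 / (0.2772 - 0.212) * (0.07855156 - 0.03592219)
N_B = 25427

25427


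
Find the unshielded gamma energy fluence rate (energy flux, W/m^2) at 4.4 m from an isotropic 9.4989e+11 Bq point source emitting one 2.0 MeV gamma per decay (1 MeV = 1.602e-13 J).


psi = A * E * 1.602e-13 / (4*pi*r^2)
psi = 9.4989e+11 * 2.0 * 1.602e-13 / (4*pi*4.4^2)
psi = 0.0012510 W/m^2

0.0012510


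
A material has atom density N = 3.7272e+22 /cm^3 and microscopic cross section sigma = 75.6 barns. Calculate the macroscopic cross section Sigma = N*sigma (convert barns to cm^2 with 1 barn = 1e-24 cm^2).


Sigma = N * sigma_barns * 1e-24
Sigma = 3.7272e+22 * 75.6 * 1e-24
Sigma = 2.8178 /cm

2.8178


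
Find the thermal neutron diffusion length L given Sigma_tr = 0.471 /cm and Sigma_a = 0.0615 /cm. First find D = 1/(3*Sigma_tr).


D = 1 / (3 * Sigma_tr) = 1 / (3 * 0.471) = 0.7077141 cm
L = sqrt(D / Sigma_a)
L = sqrt(0.7077141 / 0.0615)
L = 3.3923 cm

3.3923


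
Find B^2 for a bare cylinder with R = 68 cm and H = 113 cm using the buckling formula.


B^2 = (2.405/R)^2 + (pi/H)^2
B^2 = (2.405/68)^2 + (pi/113)^2
B^2 = 0.0020238 /cm^2

0.0020238


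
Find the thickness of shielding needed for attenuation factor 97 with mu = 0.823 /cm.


x = ln(factor) / mu
x = ln(97) / 0.823
x = 5.5586 cm

5.5586


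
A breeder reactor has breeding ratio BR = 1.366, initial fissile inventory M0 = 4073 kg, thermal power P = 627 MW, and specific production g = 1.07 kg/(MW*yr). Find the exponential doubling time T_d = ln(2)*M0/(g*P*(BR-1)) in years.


Breeding gain G = BR - 1 = 1.366 - 1 = 0.366
Fissile production rate = g * P * G = 1.07 * 627 * 0.366 = 245.54574 kg/yr
T_d = ln(2) * M0 / (g * P * G)
T_d = ln(2) * 4073 / 245.54574 = 11.498 yr

11.498


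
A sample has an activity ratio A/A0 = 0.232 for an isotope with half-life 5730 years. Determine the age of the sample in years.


lambda = ln(2) / t_half = ln(2) / 5730 = 1.209681e-04 /yr
t = -ln(A/A0) / lambda
t = -ln(0.232) / 1.209681e-04
t = 12078 yr

12078


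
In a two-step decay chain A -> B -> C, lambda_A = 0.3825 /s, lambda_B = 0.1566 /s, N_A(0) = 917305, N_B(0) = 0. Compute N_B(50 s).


N_B(t) = lambda_A * N_A0 / (lambda_B - lambda_A) * [exp(-lambda_A*t) - exp(-lambda_B*t)]
exp(-0.3825*50) = 4.944451e-09; exp(-0.1566*50) = 3.976255e-04
N_B = 0.3825 * 917305 / (0.1566 - 0.3825) * (4.944451e-09 - 3.976255e-04)
N_B = 617.59

617.59


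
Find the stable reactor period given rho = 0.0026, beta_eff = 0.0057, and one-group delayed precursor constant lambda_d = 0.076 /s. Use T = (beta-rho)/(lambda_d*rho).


T = (beta - rho) / (lambda_d * rho)
T = (0.0057 - 0.0026) / (0.076 * 0.0026)
T = 15.688 s

15.688


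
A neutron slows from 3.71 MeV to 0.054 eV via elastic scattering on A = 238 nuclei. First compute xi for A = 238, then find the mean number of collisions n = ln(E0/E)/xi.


xi = 1 + (A-1)^2/(2A)*ln((A-1)/(A+1)) = 0.008379872 (for A = 238)
n = ln(E0/E) / xi
n = ln(3.71e6 / 0.054) / 0.008379872
n = ln(6.870370e+07) / 0.008379872 = 2153.4

2153.4


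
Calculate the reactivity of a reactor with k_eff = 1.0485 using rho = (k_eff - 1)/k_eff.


rho = (k_eff - 1) / k_eff
rho = (1.0485 - 1) / 1.0485
rho = 0.046257

0.046257


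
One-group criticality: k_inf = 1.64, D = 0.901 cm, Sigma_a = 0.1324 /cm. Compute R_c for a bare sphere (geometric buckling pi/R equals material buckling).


L^2 = D / Sigma_a = 0.901 / 0.1324 = 6.805136 cm^2
B_m^2 = (k_inf - 1) / L^2 = (1.64 - 1) / 6.805136 = 0.09404661 /cm^2
For a bare sphere: B_g = pi/R, so R_c = pi / sqrt(B_m^2)
R_c = pi / sqrt(0.09404661) = 10.244 cm

10.244


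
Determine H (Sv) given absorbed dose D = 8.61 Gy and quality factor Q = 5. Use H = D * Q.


H = D * Q
H = 8.61 * 5
H = 43.050 Sv

43.050


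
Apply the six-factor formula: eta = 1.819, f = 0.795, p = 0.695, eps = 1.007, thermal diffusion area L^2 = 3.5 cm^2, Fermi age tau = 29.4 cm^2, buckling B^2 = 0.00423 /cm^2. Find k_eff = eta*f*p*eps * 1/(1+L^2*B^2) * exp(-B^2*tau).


k_inf = eta*f*p*eps = 1.819*0.795*0.695*1.007 = 1.012078
P_TNL = 1/(1 + L^2*B^2) = 1/(1 + 3.5*0.00423) = 0.9854110
P_FNL = exp(-B^2*tau) = exp(-0.00423*29.4) = 0.8830601
k_eff = k_inf * P_TNL * P_FNL = 1.012078 * 0.9854110 * 0.8830601
k_eff = 0.88069

0.88069


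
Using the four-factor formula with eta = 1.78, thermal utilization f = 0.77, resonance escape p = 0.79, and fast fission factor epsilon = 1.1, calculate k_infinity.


k_inf = eta * f * p * epsilon
k_inf = 1.78 * 0.77 * 0.79 * 1.1
k_inf = 1.1911

1.1911


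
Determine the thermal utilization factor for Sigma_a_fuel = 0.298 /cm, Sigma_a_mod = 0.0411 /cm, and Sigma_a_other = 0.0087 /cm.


f = Sigma_a_fuel / (Sigma_a_fuel + Sigma_a_mod + Sigma_a_other)
f = 0.298 / (0.298 + 0.0411 + 0.0087)
f = 0.85681

0.85681


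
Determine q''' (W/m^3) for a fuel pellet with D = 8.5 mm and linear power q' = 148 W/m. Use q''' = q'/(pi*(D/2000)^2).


r = D / 2 / 1000 = 8.5 / 2 / 1000 = 0.00425 m
q''' = q' / (pi * r^2)
q''' = 148 / (pi * 0.00425^2)
q''' = 2.6082e+06 W/m^3

2.6082e+06


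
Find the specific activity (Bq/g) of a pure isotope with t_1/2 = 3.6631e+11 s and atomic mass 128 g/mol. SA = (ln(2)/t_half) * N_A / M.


lambda = ln(2) / t_half = ln(2) / 3.6631e+11 = 1.892242e-12 /s
SA = lambda * N_A / M
SA = 1.892242e-12 * 6.022e23 / 128
SA = 8.9024e+09 Bq/g

8.9024e+09


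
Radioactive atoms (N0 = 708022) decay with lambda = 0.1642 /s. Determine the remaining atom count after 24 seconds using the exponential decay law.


N = N0 * exp(-lambda * t)
N = 708022 * exp(-0.1642 * 24)
N = 13759

13759


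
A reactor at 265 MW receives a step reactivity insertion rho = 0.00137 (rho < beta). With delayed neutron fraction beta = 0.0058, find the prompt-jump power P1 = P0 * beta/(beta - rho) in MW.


P1/P0 = beta / (beta - rho)
P1/P0 = 0.0058 / (0.0058 - 0.00137) = 1.309255
P1 = 265 * 1.309255 = 346.95 MW

346.95


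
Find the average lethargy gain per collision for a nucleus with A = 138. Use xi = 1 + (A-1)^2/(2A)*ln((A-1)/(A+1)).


xi = 1 + (A-1)^2/(2A) * ln((A-1)/(A+1))
xi = 1 + (138-1)^2/(2*138) * ln((138-1)/(138 +1))
xi = 0.014423

0.014423


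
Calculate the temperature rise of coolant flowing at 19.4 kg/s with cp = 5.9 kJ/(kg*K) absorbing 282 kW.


dT = Q / (m_dot * cp)
dT = 282 / (19.4 * 5.9)
dT = 2.4637 C

2.4637


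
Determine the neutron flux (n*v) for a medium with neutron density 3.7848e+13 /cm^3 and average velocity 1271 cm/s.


phi = n * v
phi = 3.7848e+13 * 1271
phi = 4.8105e+16 /cm^2/s

4.8105e+16


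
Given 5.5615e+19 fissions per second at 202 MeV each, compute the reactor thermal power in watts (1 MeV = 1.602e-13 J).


P = fission_rate * E_MeV * 1.602e-13
P = 5.5615e+19 * 202 * 1.602e-13
P = 1.7997e+09 W

1.7997e+09


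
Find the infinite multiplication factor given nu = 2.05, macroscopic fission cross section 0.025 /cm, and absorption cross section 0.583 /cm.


k_inf = nu * Sigma_f / Sigma_a
k_inf = 2.05 * 0.025 / 0.583
k_inf = 0.087907

0.087907


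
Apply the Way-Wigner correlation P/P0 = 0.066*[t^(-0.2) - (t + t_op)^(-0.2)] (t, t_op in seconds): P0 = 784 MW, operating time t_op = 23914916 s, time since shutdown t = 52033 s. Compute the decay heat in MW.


P/P0 = 0.066 * [t^(-0.2) - (t + t_op)^(-0.2)]
P/P0 = 0.066 * [52033^(-0.2) - (52033 + 23914916)^(-0.2)]
P/P0 = 0.066 * [0.1139578 - 0.03342546] = 0.005315134
P = 784 * 0.005315134 = 4.1671 MW

4.1671


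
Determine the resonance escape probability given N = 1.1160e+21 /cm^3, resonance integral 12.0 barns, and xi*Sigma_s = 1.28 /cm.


p = exp(-N * I * 1e-24 / (xi*Sigma_s))
p = exp(-1.1160e+21 * 12.0 * 1e-24 / 1.28)
p = 0.98959

0.98959


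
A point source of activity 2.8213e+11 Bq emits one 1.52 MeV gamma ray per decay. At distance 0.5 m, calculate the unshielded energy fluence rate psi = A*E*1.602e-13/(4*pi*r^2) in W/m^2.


psi = A * E * 1.602e-13 / (4*pi*r^2)
psi = 2.8213e+11 * 1.52 * 1.602e-13 / (4*pi*0.5^2)
psi = 0.021868 W/m^2

0.021868


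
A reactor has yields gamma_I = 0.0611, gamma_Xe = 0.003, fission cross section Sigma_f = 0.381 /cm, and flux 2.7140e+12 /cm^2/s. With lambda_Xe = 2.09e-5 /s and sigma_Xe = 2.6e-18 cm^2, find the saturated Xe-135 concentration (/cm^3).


Xe_eq = (gamma_I + gamma_Xe) * Sigma_f * phi / (lambda_Xe + sigma_Xe * phi)
Numerator = (0.0611 + 0.003) * 0.381 * 2.7140e+12 = 6.628158e+10
Denominator = 2.09e-5 + 2.6e-18 * 2.7140e+12 = 2.795640e-05
Xe_eq = 6.628158e+10 / 2.795640e-05 = 2.3709e+15 /cm^3

2.3709e+15


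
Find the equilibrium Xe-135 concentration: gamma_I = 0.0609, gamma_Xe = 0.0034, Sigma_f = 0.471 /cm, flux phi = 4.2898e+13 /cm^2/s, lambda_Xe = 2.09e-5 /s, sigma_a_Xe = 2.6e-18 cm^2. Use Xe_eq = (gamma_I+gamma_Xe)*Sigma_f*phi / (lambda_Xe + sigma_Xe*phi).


Xe_eq = (gamma_I + gamma_Xe) * Sigma_f * phi / (lambda_Xe + sigma_Xe * phi)
Numerator = (0.0609 + 0.0034) * 0.471 * 4.2898e+13 = 1.299179e+12
Denominator = 2.09e-5 + 2.6e-18 * 4.2898e+13 = 1.324348e-04
Xe_eq = 1.299179e+12 / 1.324348e-04 = 9.8100e+15 /cm^3

9.8100e+15


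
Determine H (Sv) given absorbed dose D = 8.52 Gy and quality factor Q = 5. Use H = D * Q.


H = D * Q
H = 8.52 * 5
H = 42.600 Sv

42.600


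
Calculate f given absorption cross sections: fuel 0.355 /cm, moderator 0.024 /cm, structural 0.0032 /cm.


f = Sigma_a_fuel / (Sigma_a_fuel + Sigma_a_mod + Sigma_a_other)
f = 0.355 / (0.355 + 0.024 + 0.0032)
f = 0.92883

0.92883


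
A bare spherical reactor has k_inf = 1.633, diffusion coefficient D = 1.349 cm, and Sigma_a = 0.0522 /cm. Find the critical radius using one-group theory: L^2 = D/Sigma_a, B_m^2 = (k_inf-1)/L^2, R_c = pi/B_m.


L^2 = D / Sigma_a = 1.349 / 0.0522 = 25.84291 cm^2
B_m^2 = (k_inf - 1) / L^2 = (1.633 - 1) / 25.84291 = 0.02449415 /cm^2
For a bare sphere: B_g = pi/R, so R_c = pi / sqrt(B_m^2)
R_c = pi / sqrt(0.02449415) = 20.073 cm

20.073


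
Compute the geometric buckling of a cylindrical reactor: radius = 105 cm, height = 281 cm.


B^2 = (2.405/R)^2 + (pi/H)^2
B^2 = (2.405/105)^2 + (pi/281)^2
B^2 = 6.4962e-04 /cm^2

6.4962e-04


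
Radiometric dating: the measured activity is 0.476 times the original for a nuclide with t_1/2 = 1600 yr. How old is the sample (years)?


lambda = ln(2) / t_half = ln(2) / 1600 = 4.332170e-04 /yr
t = -ln(A/A0) / lambda
t = -ln(0.476) / 4.332170e-04
t = 1713.5 yr

1713.5


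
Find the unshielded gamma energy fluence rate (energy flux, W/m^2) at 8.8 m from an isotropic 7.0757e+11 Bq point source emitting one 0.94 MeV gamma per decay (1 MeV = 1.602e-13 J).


psi = A * E * 1.602e-13 / (4*pi*r^2)
psi = 7.0757e+11 * 0.94 * 1.602e-13 / (4*pi*8.8^2)
psi = 1.0949e-04 W/m^2

1.0949e-04


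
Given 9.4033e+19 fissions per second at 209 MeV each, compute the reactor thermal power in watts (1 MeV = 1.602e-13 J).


P = fission_rate * E_MeV * 1.602e-13
P = 9.4033e+19 * 209 * 1.602e-13
P = 3.1484e+09 W

3.1484e+09


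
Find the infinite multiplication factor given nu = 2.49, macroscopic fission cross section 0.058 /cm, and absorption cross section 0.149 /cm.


k_inf = nu * Sigma_f / Sigma_a
k_inf = 2.49 * 0.058 / 0.149
k_inf = 0.96926

0.96926


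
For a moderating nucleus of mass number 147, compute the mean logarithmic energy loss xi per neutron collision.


xi = 1 + (A-1)^2/(2A) * ln((A-1)/(A+1))
xi = 1 + (147-1)^2/(2*147) * ln((147-1)/(147 +1))
xi = 0.013544

0.013544


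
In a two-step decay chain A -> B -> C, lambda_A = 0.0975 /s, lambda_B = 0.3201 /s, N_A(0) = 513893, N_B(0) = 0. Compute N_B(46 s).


N_B(t) = lambda_A * N_A0 / (lambda_B - lambda_A) * [exp(-lambda_A*t) - exp(-lambda_B*t)]
exp(-0.0975*46) = 0.01127689; exp(-0.3201*46) = 4.028909e-07
N_B = 0.0975 * 513893 / (0.3201 - 0.0975) * (0.01127689 - 4.028909e-07)
N_B = 2538.2

2538.2


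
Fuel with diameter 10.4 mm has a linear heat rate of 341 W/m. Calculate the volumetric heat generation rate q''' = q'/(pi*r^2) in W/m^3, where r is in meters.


r = D / 2 / 1000 = 10.4 / 2 / 1000 = 0.0052 m
q''' = q' / (pi * r^2)
q''' = 341 / (pi * 0.0052^2)
q''' = 4.0142e+06 W/m^3

4.0142e+06


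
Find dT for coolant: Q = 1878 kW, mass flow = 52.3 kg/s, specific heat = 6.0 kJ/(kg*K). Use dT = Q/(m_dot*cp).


dT = Q / (m_dot * cp)
dT = 1878 / (52.3 * 6.0)
dT = 5.9847 C

5.9847


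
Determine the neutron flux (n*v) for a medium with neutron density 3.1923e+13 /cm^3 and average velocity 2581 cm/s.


phi = n * v
phi = 3.1923e+13 * 2581
phi = 8.2393e+16 /cm^2/s

8.2393e+16


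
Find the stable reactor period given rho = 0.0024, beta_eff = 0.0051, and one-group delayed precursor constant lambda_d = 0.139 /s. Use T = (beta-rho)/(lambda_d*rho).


T = (beta - rho) / (lambda_d * rho)
T = (0.0051 - 0.0024) / (0.139 * 0.0024)
T = 8.0935 s

8.0935


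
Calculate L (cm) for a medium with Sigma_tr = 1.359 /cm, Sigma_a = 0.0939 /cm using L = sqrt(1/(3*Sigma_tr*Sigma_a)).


D = 1 / (3 * Sigma_tr) = 1 / (3 * 1.359) = 0.2452784 cm
L = sqrt(D / Sigma_a)
L = sqrt(0.2452784 / 0.0939)
L = 1.6162 cm

1.6162


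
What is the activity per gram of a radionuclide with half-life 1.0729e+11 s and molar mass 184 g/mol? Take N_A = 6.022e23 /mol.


lambda = ln(2) / t_half = ln(2) / 1.0729e+11 = 6.460501e-12 /s
SA = lambda * N_A / M
SA = 6.460501e-12 * 6.022e23 / 184
SA = 2.1144e+10 Bq/g

2.1144e+10


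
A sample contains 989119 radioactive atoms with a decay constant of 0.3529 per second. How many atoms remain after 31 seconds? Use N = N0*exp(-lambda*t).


N = N0 * exp(-lambda * t)
N = 989119 * exp(-0.3529 * 31)
N = 17.543

17.543


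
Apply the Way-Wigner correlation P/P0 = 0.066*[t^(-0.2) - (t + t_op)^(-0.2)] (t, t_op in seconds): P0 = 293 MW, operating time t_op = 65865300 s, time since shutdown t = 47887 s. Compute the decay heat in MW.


P/P0 = 0.066 * [t^(-0.2) - (t + t_op)^(-0.2)]
P/P0 = 0.066 * [47887^(-0.2) - (47887 + 65865300)^(-0.2)]
P/P0 = 0.066 * [0.1158661 - 0.02730270] = 0.005845184
P = 293 * 0.005845184 = 1.7126 MW

1.7126


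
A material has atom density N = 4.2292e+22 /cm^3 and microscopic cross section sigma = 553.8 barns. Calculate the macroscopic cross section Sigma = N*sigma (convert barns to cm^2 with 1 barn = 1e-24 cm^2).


Sigma = N * sigma_barns * 1e-24
Sigma = 4.2292e+22 * 553.8 * 1e-24
Sigma = 23.421 /cm

23.421


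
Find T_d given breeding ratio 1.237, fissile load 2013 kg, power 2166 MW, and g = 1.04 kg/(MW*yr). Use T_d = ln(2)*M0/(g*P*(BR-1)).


Breeding gain G = BR - 1 = 1.237 - 1 = 0.237
Fissile production rate = g * P * G = 1.04 * 2166 * 0.237 = 533.87568 kg/yr
T_d = ln(2) * M0 / (g * P * G)
T_d = ln(2) * 2013 / 533.87568 = 2.6135 yr

2.6135


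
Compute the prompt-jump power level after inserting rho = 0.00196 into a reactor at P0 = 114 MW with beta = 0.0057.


P1/P0 = beta / (beta - rho)
P1/P0 = 0.0057 / (0.0057 - 0.00196) = 1.524064
P1 = 114 * 1.524064 = 173.74 MW

173.74


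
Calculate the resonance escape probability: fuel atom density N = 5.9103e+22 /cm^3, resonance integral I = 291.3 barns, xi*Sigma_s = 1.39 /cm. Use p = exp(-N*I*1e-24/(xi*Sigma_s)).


p = exp(-N * I * 1e-24 / (xi*Sigma_s))
p = exp(-5.9103e+22 * 291.3 * 1e-24 / 1.39)
p = 4.1762e-06

4.1762e-06


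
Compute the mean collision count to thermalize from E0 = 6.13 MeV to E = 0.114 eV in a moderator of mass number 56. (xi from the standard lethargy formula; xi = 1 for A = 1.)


xi = 1 + (A-1)^2/(2A)*ln((A-1)/(A+1)) = 0.03529286 (for A = 56)
n = ln(E0/E) / xi
n = ln(6.13e6 / 0.114) / 0.03529286
n = ln(5.377193e+07) / 0.03529286 = 504.36

504.36


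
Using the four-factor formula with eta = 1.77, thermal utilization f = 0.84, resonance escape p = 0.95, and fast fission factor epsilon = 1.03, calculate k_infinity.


k_inf = eta * f * p * epsilon
k_inf = 1.77 * 0.84 * 0.95 * 1.03
k_inf = 1.4548

1.4548


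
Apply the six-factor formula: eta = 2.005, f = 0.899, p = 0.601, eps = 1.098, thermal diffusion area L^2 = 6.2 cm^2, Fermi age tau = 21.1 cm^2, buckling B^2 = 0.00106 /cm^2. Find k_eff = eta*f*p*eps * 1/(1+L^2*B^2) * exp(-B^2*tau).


k_inf = eta*f*p*eps = 2.005*0.899*0.601*1.098 = 1.189463
P_TNL = 1/(1 + L^2*B^2) = 1/(1 + 6.2*0.00106) = 0.9934709
P_FNL = exp(-B^2*tau) = exp(-0.00106*21.1) = 0.9778823
k_eff = k_inf * P_TNL * P_FNL = 1.189463 * 0.9934709 * 0.9778823
k_eff = 1.1556

1.1556


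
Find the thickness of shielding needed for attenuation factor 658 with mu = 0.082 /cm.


x = ln(factor) / mu
x = ln(658) / 0.082
x = 79.137 cm

79.137


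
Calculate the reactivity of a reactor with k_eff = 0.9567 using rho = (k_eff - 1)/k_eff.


rho = (k_eff - 1) / k_eff
rho = (0.9567 - 1) / 0.9567
rho = -0.045260

-0.045260


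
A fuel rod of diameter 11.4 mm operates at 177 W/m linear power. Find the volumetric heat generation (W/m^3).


r = D / 2 / 1000 = 11.4 / 2 / 1000 = 0.0057 m
q''' = q' / (pi * r^2)
q''' = 177 / (pi * 0.0057^2)
q''' = 1.7341e+06 W/m^3

1.7341e+06


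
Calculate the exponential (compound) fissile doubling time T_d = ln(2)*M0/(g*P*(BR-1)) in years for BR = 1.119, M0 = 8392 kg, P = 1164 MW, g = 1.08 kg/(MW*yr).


Breeding gain G = BR - 1 = 1.119 - 1 = 0.119
Fissile production rate = g * P * G = 1.08 * 1164 * 0.119 = 149.59728 kg/yr
T_d = ln(2) * M0 / (g * P * G)
T_d = ln(2) * 8392 / 149.59728 = 38.884 yr

38.884


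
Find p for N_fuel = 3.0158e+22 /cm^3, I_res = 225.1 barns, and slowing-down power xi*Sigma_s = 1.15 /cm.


p = exp(-N * I * 1e-24 / (xi*Sigma_s))
p = exp(-3.0158e+22 * 225.1 * 1e-24 / 1.15)
p = 0.0027310

0.0027310


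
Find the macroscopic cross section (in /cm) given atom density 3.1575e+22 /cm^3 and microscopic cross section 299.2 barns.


Sigma = N * sigma_barns * 1e-24
Sigma = 3.1575e+22 * 299.2 * 1e-24
Sigma = 9.4472 /cm

9.4472


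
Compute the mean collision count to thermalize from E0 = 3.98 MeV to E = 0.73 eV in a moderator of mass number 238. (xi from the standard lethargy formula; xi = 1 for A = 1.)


xi = 1 + (A-1)^2/(2A)*ln((A-1)/(A+1)) = 0.008379872 (for A = 238)
n = ln(E0/E) / xi
n = ln(3.98e6 / 0.73) / 0.008379872
n = ln(5.452055e+06) / 0.008379872 = 1851.0

1851.0


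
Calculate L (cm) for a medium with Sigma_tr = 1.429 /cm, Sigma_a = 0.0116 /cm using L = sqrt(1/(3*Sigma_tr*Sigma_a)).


D = 1 / (3 * Sigma_tr) = 1 / (3 * 1.429) = 0.2332634 cm
L = sqrt(D / Sigma_a)
L = sqrt(0.2332634 / 0.0116)
L = 4.4843 cm

4.4843


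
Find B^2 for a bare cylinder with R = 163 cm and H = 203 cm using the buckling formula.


B^2 = (2.405/R)^2 + (pi/H)^2
B^2 = (2.405/163)^2 + (pi/203)^2
B^2 = 4.5720e-04 /cm^2

4.5720e-04


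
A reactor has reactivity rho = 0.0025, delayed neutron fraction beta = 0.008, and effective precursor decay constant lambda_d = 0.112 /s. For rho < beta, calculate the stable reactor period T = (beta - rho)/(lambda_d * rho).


T = (beta - rho) / (lambda_d * rho)
T = (0.008 - 0.0025) / (0.112 * 0.0025)
T = 19.643 s

19.643


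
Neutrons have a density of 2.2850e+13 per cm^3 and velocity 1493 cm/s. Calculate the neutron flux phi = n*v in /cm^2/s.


phi = n * v
phi = 2.2850e+13 * 1493
phi = 3.4115e+16 /cm^2/s

3.4115e+16


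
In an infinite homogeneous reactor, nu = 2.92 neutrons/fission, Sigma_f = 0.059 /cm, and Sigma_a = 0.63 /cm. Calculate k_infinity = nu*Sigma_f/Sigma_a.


k_inf = nu * Sigma_f / Sigma_a
k_inf = 2.92 * 0.059 / 0.63
k_inf = 0.27346

0.27346


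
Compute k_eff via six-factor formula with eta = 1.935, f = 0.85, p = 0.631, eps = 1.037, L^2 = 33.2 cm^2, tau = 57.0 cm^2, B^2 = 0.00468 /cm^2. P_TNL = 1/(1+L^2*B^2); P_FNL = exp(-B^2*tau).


k_inf = eta*f*p*eps = 1.935*0.85*0.631*1.037 = 1.076237
P_TNL = 1/(1 + L^2*B^2) = 1/(1 + 33.2*0.00468) = 0.8655191
P_FNL = exp(-B^2*tau) = exp(-0.00468*57.0) = 0.7658569
k_eff = k_inf * P_TNL * P_FNL = 1.076237 * 0.8655191 * 0.7658569
k_eff = 0.71340

0.71340


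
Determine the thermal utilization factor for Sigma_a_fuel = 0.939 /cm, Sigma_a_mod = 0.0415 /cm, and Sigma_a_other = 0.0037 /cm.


f = Sigma_a_fuel / (Sigma_a_fuel + Sigma_a_mod + Sigma_a_other)
f = 0.939 / (0.939 + 0.0415 + 0.0037)
f = 0.95407

0.95407


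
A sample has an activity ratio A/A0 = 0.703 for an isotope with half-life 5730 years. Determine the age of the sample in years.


lambda = ln(2) / t_half = ln(2) / 5730 = 1.209681e-04 /yr
t = -ln(A/A0) / lambda
t = -ln(0.703) / 1.209681e-04
t = 2913.2 yr

2913.2


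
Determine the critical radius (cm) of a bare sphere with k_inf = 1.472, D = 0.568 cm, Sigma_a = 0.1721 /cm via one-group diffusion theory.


L^2 = D / Sigma_a = 0.568 / 0.1721 = 3.300407 cm^2
B_m^2 = (k_inf - 1) / L^2 = (1.472 - 1) / 3.300407 = 0.1430127 /cm^2
For a bare sphere: B_g = pi/R, so R_c = pi / sqrt(B_m^2)
R_c = pi / sqrt(0.1430127) = 8.3074 cm

8.3074


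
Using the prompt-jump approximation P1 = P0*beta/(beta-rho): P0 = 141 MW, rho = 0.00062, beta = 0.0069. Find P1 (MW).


P1/P0 = beta / (beta - rho)
P1/P0 = 0.0069 / (0.0069 - 0.00062) = 1.098726
P1 = 141 * 1.098726 = 154.92 MW

154.92


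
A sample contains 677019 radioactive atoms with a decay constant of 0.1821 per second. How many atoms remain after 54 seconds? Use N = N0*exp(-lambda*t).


N = N0 * exp(-lambda * t)
N = 677019 * exp(-0.1821 * 54)
N = 36.309

36.309


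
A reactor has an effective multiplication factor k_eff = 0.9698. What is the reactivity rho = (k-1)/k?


rho = (k_eff - 1) / k_eff
rho = (0.9698 - 1) / 0.9698
rho = -0.031140

-0.031140


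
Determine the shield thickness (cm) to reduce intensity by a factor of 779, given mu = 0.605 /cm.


x = ln(factor) / mu
x = ln(779) / 0.605
x = 11.005 cm

11.005


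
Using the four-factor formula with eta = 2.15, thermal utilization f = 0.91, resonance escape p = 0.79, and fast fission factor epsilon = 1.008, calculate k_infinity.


k_inf = eta * f * p * epsilon
k_inf = 2.15 * 0.91 * 0.79 * 1.008
k_inf = 1.5580

1.5580


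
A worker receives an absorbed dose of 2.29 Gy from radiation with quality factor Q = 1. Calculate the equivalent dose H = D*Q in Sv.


H = D * Q
H = 2.29 * 1
H = 2.2900 Sv

2.2900


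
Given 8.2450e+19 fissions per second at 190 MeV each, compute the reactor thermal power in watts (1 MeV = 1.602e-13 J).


P = fission_rate * E_MeV * 1.602e-13
P = 8.2450e+19 * 190 * 1.602e-13
P = 2.5096e+09 W

2.5096e+09


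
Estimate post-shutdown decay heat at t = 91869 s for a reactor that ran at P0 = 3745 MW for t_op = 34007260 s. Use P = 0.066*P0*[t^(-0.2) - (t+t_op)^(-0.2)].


P/P0 = 0.066 * [t^(-0.2) - (t + t_op)^(-0.2)]
P/P0 = 0.066 * [91869^(-0.2) - (91869 + 34007260)^(-0.2)]
P/P0 = 0.066 * [0.1017106 - 0.03114952] = 0.004657031
P = 3745 * 0.004657031 = 17.441 MW

17.441


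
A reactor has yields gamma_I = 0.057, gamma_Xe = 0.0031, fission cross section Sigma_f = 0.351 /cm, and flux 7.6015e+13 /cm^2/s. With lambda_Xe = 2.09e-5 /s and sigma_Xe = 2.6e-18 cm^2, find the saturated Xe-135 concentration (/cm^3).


Xe_eq = (gamma_I + gamma_Xe) * Sigma_f * phi / (lambda_Xe + sigma_Xe * phi)
Numerator = (0.057 + 0.0031) * 0.351 * 7.6015e+13 = 1.603544e+12
Denominator = 2.09e-5 + 2.6e-18 * 7.6015e+13 = 2.185390e-04
Xe_eq = 1.603544e+12 / 2.185390e-04 = 7.3376e+15 /cm^3

7.3376e+15


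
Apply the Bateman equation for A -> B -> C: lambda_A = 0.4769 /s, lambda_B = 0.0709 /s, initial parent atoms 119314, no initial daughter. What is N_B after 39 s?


N_B(t) = lambda_A * N_A0 / (lambda_B - lambda_A) * [exp(-lambda_A*t) - exp(-lambda_B*t)]
exp(-0.4769*39) = 8.365916e-09; exp(-0.0709*39) = 0.06296980
N_B = 0.4769 * 119314 / (0.0709 - 0.4769) * (8.365916e-09 - 0.06296980)
N_B = 8825.2

8825.2


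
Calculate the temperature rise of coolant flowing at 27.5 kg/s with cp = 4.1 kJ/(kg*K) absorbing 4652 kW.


dT = Q / (m_dot * cp)
dT = 4652 / (27.5 * 4.1)
dT = 41.259 C

41.259


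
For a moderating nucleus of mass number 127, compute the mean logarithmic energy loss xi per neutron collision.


xi = 1 + (A-1)^2/(2A) * ln((A-1)/(A+1))
xi = 1 + (127-1)^2/(2*127) * ln((127-1)/(127 +1))
xi = 0.015666

0.015666


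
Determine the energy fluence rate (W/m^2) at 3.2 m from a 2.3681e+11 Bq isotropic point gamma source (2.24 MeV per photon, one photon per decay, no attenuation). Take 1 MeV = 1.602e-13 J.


psi = A * E * 1.602e-13 / (4*pi*r^2)
psi = 2.3681e+11 * 2.24 * 1.602e-13 / (4*pi*3.2^2)
psi = 6.6039e-04 W/m^2

6.6039e-04


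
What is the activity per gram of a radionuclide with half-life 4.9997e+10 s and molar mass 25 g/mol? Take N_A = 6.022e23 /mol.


lambda = ln(2) / t_half = ln(2) / 4.9997e+10 = 1.386378e-11 /s
SA = lambda * N_A / M
SA = 1.386378e-11 * 6.022e23 / 25
SA = 3.3395e+11 Bq/g

3.3395e+11


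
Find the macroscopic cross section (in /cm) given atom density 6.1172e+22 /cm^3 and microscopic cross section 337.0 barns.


Sigma = N * sigma_barns * 1e-24
Sigma = 6.1172e+22 * 337.0 * 1e-24
Sigma = 20.615 /cm

20.615


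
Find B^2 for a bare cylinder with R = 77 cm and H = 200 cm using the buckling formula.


B^2 = (2.405/R)^2 + (pi/H)^2
B^2 = (2.405/77)^2 + (pi/200)^2
B^2 = 0.0012223 /cm^2

0.0012223


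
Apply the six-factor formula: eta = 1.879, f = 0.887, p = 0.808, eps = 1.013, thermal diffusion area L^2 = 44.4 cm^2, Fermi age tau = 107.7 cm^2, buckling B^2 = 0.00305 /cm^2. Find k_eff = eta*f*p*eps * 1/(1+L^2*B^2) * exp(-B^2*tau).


k_inf = eta*f*p*eps = 1.879*0.887*0.808*1.013 = 1.364179
P_TNL = 1/(1 + L^2*B^2) = 1/(1 + 44.4*0.00305) = 0.8807314
P_FNL = exp(-B^2*tau) = exp(-0.00305*107.7) = 0.7200137
k_eff = k_inf * P_TNL * P_FNL = 1.364179 * 0.8807314 * 0.7200137
k_eff = 0.86508

0.86508


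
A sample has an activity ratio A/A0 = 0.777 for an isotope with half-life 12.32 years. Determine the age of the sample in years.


lambda = ln(2) / t_half = ln(2) / 12.32 = 0.05626195 /yr
t = -ln(A/A0) / lambda
t = -ln(0.777) / 0.05626195
t = 4.4846 yr

4.4846


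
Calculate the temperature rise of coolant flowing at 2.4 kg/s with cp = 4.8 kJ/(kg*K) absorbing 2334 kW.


dT = Q / (m_dot * cp)
dT = 2334 / (2.4 * 4.8)
dT = 202.60 C

202.60


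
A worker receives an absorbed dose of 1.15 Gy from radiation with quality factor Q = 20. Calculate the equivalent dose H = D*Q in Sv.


H = D * Q
H = 1.15 * 20
H = 23.000 Sv

23.000


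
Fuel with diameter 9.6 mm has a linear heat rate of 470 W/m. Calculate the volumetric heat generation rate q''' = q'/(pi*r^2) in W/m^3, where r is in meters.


r = D / 2 / 1000 = 9.6 / 2 / 1000 = 0.0048 m
q''' = q' / (pi * r^2)
q''' = 470 / (pi * 0.0048^2)
q''' = 6.4933e+06 W/m^3

6.4933e+06


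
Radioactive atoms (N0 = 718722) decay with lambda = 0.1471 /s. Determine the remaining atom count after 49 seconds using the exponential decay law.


N = N0 * exp(-lambda * t)
N = 718722 * exp(-0.1471 * 49)
N = 532.37

532.37


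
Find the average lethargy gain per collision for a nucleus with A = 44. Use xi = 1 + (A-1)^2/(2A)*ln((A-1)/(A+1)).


xi = 1 + (A-1)^2/(2A) * ln((A-1)/(A+1))
xi = 1 + (44-1)^2/(2*44) * ln((44-1)/(44 +1))
xi = 0.044774

0.044774


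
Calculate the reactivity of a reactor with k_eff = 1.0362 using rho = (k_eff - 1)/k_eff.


rho = (k_eff - 1) / k_eff
rho = (1.0362 - 1) / 1.0362
rho = 0.034935

0.034935


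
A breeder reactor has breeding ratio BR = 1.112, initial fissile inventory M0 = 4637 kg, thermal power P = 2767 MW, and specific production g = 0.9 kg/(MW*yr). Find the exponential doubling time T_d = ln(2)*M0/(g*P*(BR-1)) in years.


Breeding gain G = BR - 1 = 1.112 - 1 = 0.112
Fissile production rate = g * P * G = 0.9 * 2767 * 0.112 = 278.9136 kg/yr
T_d = ln(2) * M0 / (g * P * G)
T_d = ln(2) * 4637 / 278.9136 = 11.524 yr

11.524


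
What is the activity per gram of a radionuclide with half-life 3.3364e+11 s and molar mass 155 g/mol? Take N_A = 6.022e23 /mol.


lambda = ln(2) / t_half = ln(2) / 3.3364e+11 = 2.077530e-12 /s
SA = lambda * N_A / M
SA = 2.077530e-12 * 6.022e23 / 155
SA = 8.0715e+09 Bq/g

8.0715e+09


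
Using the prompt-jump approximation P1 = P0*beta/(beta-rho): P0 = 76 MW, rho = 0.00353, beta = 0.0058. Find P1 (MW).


P1/P0 = beta / (beta - rho)
P1/P0 = 0.0058 / (0.0058 - 0.00353) = 2.555066
P1 = 76 * 2.555066 = 194.19 MW

194.19


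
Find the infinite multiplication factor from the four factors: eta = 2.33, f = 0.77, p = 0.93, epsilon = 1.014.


k_inf = eta * f * p * epsilon
k_inf = 2.33 * 0.77 * 0.93 * 1.014
k_inf = 1.6919

1.6919


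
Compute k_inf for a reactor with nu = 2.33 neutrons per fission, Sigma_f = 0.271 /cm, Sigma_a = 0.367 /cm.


k_inf = nu * Sigma_f / Sigma_a
k_inf = 2.33 * 0.271 / 0.367
k_inf = 1.7205

1.7205


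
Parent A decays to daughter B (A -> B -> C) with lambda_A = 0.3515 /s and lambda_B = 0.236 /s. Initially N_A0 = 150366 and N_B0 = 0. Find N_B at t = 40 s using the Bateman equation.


N_B(t) = lambda_A * N_A0 / (lambda_B - lambda_A) * [exp(-lambda_A*t) - exp(-lambda_B*t)]
exp(-0.3515*40) = 7.831043e-07; exp(-0.236*40) = 7.948041e-05
N_B = 0.3515 * 150366 / (0.236 - 0.3515) * (7.831043e-07 - 7.948041e-05)
N_B = 36.012

36.012


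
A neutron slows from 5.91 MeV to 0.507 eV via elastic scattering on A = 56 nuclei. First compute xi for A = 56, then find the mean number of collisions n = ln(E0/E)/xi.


xi = 1 + (A-1)^2/(2A)*ln((A-1)/(A+1)) = 0.03529286 (for A = 56)
n = ln(E0/E) / xi
n = ln(5.91e6 / 0.507) / 0.03529286
n = ln(1.165680e+07) / 0.03529286 = 461.04

461.04


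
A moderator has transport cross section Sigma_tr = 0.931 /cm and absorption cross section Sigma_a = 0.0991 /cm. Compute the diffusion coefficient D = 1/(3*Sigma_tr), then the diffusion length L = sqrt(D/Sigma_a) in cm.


D = 1 / (3 * Sigma_tr) = 1 / (3 * 0.931) = 0.3580380 cm
L = sqrt(D / Sigma_a)
L = sqrt(0.3580380 / 0.0991)
L = 1.9008 cm

1.9008


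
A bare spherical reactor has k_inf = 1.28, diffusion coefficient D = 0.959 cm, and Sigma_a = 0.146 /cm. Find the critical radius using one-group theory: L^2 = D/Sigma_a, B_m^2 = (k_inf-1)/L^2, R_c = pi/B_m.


L^2 = D / Sigma_a = 0.959 / 0.146 = 6.568493 cm^2
B_m^2 = (k_inf - 1) / L^2 = (1.28 - 1) / 6.568493 = 0.04262774 /cm^2
For a bare sphere: B_g = pi/R, so R_c = pi / sqrt(B_m^2)
R_c = pi / sqrt(0.04262774) = 15.216 cm

15.216


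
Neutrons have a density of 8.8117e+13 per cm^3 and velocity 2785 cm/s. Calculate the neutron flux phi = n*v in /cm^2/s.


phi = n * v
phi = 8.8117e+13 * 2785
phi = 2.4541e+17 /cm^2/s

2.4541e+17


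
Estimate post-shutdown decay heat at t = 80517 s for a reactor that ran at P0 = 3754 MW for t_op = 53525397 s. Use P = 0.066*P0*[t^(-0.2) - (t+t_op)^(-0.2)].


P/P0 = 0.066 * [t^(-0.2) - (t + t_op)^(-0.2)]
P/P0 = 0.066 * [80517^(-0.2) - (80517 + 53525397)^(-0.2)]
P/P0 = 0.066 * [0.1044293 - 0.02845493] = 0.005014308
P = 3754 * 0.005014308 = 18.824 MW

18.824


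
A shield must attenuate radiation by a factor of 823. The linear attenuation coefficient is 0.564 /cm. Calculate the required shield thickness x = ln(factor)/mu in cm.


x = ln(factor) / mu
x = ln(823) / 0.564
x = 11.902 cm

11.902


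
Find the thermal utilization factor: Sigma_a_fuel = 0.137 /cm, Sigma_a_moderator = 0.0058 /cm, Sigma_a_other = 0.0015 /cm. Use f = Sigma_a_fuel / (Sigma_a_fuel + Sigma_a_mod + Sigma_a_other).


f = Sigma_a_fuel / (Sigma_a_fuel + Sigma_a_mod + Sigma_a_other)
f = 0.137 / (0.137 + 0.0058 + 0.0015)
f = 0.94941

0.94941


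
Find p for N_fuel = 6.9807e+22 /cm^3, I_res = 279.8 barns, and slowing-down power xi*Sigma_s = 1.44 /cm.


p = exp(-N * I * 1e-24 / (xi*Sigma_s))
p = exp(-6.9807e+22 * 279.8 * 1e-24 / 1.44)
p = 1.2861e-06

1.2861e-06


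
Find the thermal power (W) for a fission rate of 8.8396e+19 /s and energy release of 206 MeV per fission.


P = fission_rate * E_MeV * 1.602e-13
P = 8.8396e+19 * 206 * 1.602e-13
P = 2.9172e+09 W

2.9172e+09


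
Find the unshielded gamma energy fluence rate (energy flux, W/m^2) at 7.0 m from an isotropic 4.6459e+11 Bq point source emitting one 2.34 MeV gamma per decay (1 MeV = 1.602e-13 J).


psi = A * E * 1.602e-13 / (4*pi*r^2)
psi = 4.6459e+11 * 2.34 * 1.602e-13 / (4*pi*7.0^2)
psi = 2.8284e-04 W/m^2

2.8284e-04


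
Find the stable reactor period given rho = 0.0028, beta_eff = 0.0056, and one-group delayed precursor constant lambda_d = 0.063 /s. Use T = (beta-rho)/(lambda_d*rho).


T = (beta - rho) / (lambda_d * rho)
T = (0.0056 - 0.0028) / (0.063 * 0.0028)
T = 15.873 s

15.873


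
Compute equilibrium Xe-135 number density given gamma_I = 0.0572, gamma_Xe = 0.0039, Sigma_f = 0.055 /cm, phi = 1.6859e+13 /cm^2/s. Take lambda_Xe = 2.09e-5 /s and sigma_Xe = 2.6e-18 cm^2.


Xe_eq = (gamma_I + gamma_Xe) * Sigma_f * phi / (lambda_Xe + sigma_Xe * phi)
Numerator = (0.0572 + 0.0039) * 0.055 * 1.6859e+13 = 5.665467e+10
Denominator = 2.09e-5 + 2.6e-18 * 1.6859e+13 = 6.473340e-05
Xe_eq = 5.665467e+10 / 6.473340e-05 = 8.7520e+14 /cm^3

8.7520e+14


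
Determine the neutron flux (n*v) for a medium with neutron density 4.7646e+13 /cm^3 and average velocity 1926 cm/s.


phi = n * v
phi = 4.7646e+13 * 1926
phi = 9.1766e+16 /cm^2/s

9.1766e+16


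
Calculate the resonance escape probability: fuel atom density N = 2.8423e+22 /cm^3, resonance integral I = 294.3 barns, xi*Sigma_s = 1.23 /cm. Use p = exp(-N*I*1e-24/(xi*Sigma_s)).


p = exp(-N * I * 1e-24 / (xi*Sigma_s))
p = exp(-2.8423e+22 * 294.3 * 1e-24 / 1.23)
p = 0.0011130

0.0011130


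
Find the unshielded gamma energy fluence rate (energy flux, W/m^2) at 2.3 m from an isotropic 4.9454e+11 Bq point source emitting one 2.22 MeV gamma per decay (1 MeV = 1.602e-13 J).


psi = A * E * 1.602e-13 / (4*pi*r^2)
psi = 4.9454e+11 * 2.22 * 1.602e-13 / (4*pi*2.3^2)
psi = 0.0026458 W/m^2

0.0026458


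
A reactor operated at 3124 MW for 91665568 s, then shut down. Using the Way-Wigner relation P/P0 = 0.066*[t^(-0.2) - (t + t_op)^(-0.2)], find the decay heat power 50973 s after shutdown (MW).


P/P0 = 0.066 * [t^(-0.2) - (t + t_op)^(-0.2)]
P/P0 = 0.066 * [50973^(-0.2) - (50973 + 91665568)^(-0.2)]
P/P0 = 0.066 * [0.1144279 - 0.02555703] = 0.005865477
P = 3124 * 0.005865477 = 18.324 MW

18.324


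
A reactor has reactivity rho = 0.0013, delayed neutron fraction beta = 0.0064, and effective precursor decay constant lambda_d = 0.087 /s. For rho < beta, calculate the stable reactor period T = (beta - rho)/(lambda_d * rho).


T = (beta - rho) / (lambda_d * rho)
T = (0.0064 - 0.0013) / (0.087 * 0.0013)
T = 45.093 s

45.093


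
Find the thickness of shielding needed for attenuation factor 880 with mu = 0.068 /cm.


x = ln(factor) / mu
x = ln(880) / 0.068
x = 99.705 cm

99.705


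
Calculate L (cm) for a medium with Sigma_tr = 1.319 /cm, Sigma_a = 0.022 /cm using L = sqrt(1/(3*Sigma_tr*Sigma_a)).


D = 1 / (3 * Sigma_tr) = 1 / (3 * 1.319) = 0.2527167 cm
L = sqrt(D / Sigma_a)
L = sqrt(0.2527167 / 0.022)
L = 3.3893 cm

3.3893


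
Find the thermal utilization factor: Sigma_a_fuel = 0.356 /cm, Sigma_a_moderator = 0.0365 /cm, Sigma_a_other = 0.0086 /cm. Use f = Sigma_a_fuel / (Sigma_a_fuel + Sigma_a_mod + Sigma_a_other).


f = Sigma_a_fuel / (Sigma_a_fuel + Sigma_a_mod + Sigma_a_other)
f = 0.356 / (0.356 + 0.0365 + 0.0086)
f = 0.88756

0.88756


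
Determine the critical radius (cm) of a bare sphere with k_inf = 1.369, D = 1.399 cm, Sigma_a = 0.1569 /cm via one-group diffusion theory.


L^2 = D / Sigma_a = 1.399 / 0.1569 = 8.916507 cm^2
B_m^2 = (k_inf - 1) / L^2 = (1.369 - 1) / 8.916507 = 0.04138392 /cm^2
For a bare sphere: B_g = pi/R, so R_c = pi / sqrt(B_m^2)
R_c = pi / sqrt(0.04138392) = 15.443 cm

15.443


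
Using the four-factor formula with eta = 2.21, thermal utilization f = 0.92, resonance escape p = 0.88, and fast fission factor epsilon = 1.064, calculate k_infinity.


k_inf = eta * f * p * epsilon
k_inf = 2.21 * 0.92 * 0.88 * 1.064
k_inf = 1.9037

1.9037


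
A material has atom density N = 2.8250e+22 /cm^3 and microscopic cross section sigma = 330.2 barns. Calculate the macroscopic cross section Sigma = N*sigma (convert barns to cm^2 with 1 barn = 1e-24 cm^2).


Sigma = N * sigma_barns * 1e-24
Sigma = 2.8250e+22 * 330.2 * 1e-24
Sigma = 9.3281 /cm

9.3281


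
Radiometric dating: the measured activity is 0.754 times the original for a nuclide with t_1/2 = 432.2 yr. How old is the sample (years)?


lambda = ln(2) / t_half = ln(2) / 432.2 = 0.001603765 /yr
t = -ln(A/A0) / lambda
t = -ln(0.754) / 0.001603765
t = 176.06 yr

176.06


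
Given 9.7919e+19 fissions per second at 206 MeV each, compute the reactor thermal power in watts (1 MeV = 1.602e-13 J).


P = fission_rate * E_MeV * 1.602e-13
P = 9.7919e+19 * 206 * 1.602e-13
P = 3.2314e+09 W

3.2314e+09


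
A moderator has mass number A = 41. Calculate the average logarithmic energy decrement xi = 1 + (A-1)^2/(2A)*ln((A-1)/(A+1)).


xi = 1 + (A-1)^2/(2A) * ln((A-1)/(A+1))
xi = 1 + (41-1)^2/(2*41) * ln((41-1)/(41 +1))
xi = 0.047997

0.047997


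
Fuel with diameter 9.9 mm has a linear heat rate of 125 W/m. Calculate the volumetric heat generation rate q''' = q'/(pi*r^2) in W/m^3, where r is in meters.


r = D / 2 / 1000 = 9.9 / 2 / 1000 = 0.00495 m
q''' = q' / (pi * r^2)
q''' = 125 / (pi * 0.00495^2)
q''' = 1.6239e+06 W/m^3

1.6239e+06


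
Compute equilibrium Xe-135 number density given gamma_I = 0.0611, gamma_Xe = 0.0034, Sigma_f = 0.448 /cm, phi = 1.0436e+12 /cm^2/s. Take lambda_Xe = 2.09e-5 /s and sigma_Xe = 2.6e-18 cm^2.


Xe_eq = (gamma_I + gamma_Xe) * Sigma_f * phi / (lambda_Xe + sigma_Xe * phi)
Numerator = (0.0611 + 0.0034) * 0.448 * 1.0436e+12 = 3.015587e+10
Denominator = 2.09e-5 + 2.6e-18 * 1.0436e+12 = 2.361336e-05
Xe_eq = 3.015587e+10 / 2.361336e-05 = 1.2771e+15 /cm^3

1.2771e+15


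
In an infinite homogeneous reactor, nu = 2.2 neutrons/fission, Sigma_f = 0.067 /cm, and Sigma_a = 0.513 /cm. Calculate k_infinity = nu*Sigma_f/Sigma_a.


k_inf = nu * Sigma_f / Sigma_a
k_inf = 2.2 * 0.067 / 0.513
k_inf = 0.28733

0.28733


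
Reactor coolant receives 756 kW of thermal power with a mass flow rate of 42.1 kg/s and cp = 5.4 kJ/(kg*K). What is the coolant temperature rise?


dT = Q / (m_dot * cp)
dT = 756 / (42.1 * 5.4)
dT = 3.3254 C

3.3254


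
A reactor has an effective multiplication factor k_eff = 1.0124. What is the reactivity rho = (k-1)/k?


rho = (k_eff - 1) / k_eff
rho = (1.0124 - 1) / 1.0124
rho = 0.012248

0.012248


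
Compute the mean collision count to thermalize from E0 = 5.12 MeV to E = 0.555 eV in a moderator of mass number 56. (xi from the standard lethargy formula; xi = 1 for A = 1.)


xi = 1 + (A-1)^2/(2A)*ln((A-1)/(A+1)) = 0.03529286 (for A = 56)
n = ln(E0/E) / xi
n = ln(5.12e6 / 0.555) / 0.03529286
n = ln(9.225225e+06) / 0.03529286 = 454.41

454.41
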